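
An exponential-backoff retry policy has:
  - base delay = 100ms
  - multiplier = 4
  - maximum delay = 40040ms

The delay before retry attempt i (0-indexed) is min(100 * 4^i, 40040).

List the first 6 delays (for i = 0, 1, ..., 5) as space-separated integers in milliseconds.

Computing each delay:
  i=0: min(100*4^0, 40040) = 100
  i=1: min(100*4^1, 40040) = 400
  i=2: min(100*4^2, 40040) = 1600
  i=3: min(100*4^3, 40040) = 6400
  i=4: min(100*4^4, 40040) = 25600
  i=5: min(100*4^5, 40040) = 40040

Answer: 100 400 1600 6400 25600 40040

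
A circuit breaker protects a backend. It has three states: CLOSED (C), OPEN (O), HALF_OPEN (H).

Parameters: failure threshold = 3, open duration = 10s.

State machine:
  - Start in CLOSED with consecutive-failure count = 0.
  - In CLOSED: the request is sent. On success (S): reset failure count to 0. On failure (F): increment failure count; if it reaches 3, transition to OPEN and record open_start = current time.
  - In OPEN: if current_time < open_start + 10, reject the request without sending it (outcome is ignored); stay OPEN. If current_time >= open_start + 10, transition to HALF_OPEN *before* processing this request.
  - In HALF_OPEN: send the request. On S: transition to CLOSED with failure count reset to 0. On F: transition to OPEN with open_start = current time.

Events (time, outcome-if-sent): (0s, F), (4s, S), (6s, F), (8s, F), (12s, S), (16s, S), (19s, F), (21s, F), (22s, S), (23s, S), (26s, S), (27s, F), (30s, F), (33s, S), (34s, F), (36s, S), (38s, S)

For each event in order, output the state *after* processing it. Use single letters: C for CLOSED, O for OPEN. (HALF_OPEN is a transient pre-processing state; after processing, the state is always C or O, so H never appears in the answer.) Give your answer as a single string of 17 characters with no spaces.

Answer: CCCCCCCCCCCCCCCCC

Derivation:
State after each event:
  event#1 t=0s outcome=F: state=CLOSED
  event#2 t=4s outcome=S: state=CLOSED
  event#3 t=6s outcome=F: state=CLOSED
  event#4 t=8s outcome=F: state=CLOSED
  event#5 t=12s outcome=S: state=CLOSED
  event#6 t=16s outcome=S: state=CLOSED
  event#7 t=19s outcome=F: state=CLOSED
  event#8 t=21s outcome=F: state=CLOSED
  event#9 t=22s outcome=S: state=CLOSED
  event#10 t=23s outcome=S: state=CLOSED
  event#11 t=26s outcome=S: state=CLOSED
  event#12 t=27s outcome=F: state=CLOSED
  event#13 t=30s outcome=F: state=CLOSED
  event#14 t=33s outcome=S: state=CLOSED
  event#15 t=34s outcome=F: state=CLOSED
  event#16 t=36s outcome=S: state=CLOSED
  event#17 t=38s outcome=S: state=CLOSED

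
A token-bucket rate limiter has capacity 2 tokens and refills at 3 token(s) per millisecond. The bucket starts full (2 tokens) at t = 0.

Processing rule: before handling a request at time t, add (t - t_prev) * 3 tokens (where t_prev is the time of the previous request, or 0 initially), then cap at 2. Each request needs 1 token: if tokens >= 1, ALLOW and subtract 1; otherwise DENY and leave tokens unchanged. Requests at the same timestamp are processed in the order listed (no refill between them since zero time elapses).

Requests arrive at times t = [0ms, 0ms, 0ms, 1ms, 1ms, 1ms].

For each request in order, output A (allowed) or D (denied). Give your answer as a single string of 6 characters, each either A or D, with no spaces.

Simulating step by step:
  req#1 t=0ms: ALLOW
  req#2 t=0ms: ALLOW
  req#3 t=0ms: DENY
  req#4 t=1ms: ALLOW
  req#5 t=1ms: ALLOW
  req#6 t=1ms: DENY

Answer: AADAAD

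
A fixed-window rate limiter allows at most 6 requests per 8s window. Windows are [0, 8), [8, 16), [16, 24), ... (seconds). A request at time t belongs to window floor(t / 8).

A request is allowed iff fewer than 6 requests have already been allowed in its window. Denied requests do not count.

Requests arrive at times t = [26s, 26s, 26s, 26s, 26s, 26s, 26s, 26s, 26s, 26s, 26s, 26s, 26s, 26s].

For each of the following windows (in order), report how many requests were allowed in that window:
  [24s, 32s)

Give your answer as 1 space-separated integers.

Processing requests:
  req#1 t=26s (window 3): ALLOW
  req#2 t=26s (window 3): ALLOW
  req#3 t=26s (window 3): ALLOW
  req#4 t=26s (window 3): ALLOW
  req#5 t=26s (window 3): ALLOW
  req#6 t=26s (window 3): ALLOW
  req#7 t=26s (window 3): DENY
  req#8 t=26s (window 3): DENY
  req#9 t=26s (window 3): DENY
  req#10 t=26s (window 3): DENY
  req#11 t=26s (window 3): DENY
  req#12 t=26s (window 3): DENY
  req#13 t=26s (window 3): DENY
  req#14 t=26s (window 3): DENY

Allowed counts by window: 6

Answer: 6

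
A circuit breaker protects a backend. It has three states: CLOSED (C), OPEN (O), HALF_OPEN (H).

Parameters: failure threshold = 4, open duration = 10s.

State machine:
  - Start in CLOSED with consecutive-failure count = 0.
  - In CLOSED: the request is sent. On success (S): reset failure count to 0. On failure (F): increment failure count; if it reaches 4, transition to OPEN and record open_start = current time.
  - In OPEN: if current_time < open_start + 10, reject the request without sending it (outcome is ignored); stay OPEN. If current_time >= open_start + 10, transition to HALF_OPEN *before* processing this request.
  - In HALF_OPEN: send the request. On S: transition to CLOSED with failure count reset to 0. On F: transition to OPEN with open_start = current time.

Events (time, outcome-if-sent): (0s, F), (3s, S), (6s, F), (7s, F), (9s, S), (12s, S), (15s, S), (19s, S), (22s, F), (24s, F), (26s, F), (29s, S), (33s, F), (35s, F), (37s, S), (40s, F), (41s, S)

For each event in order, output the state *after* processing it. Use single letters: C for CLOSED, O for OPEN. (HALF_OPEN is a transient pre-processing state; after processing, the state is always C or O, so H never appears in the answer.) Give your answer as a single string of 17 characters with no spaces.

Answer: CCCCCCCCCCCCCCCCC

Derivation:
State after each event:
  event#1 t=0s outcome=F: state=CLOSED
  event#2 t=3s outcome=S: state=CLOSED
  event#3 t=6s outcome=F: state=CLOSED
  event#4 t=7s outcome=F: state=CLOSED
  event#5 t=9s outcome=S: state=CLOSED
  event#6 t=12s outcome=S: state=CLOSED
  event#7 t=15s outcome=S: state=CLOSED
  event#8 t=19s outcome=S: state=CLOSED
  event#9 t=22s outcome=F: state=CLOSED
  event#10 t=24s outcome=F: state=CLOSED
  event#11 t=26s outcome=F: state=CLOSED
  event#12 t=29s outcome=S: state=CLOSED
  event#13 t=33s outcome=F: state=CLOSED
  event#14 t=35s outcome=F: state=CLOSED
  event#15 t=37s outcome=S: state=CLOSED
  event#16 t=40s outcome=F: state=CLOSED
  event#17 t=41s outcome=S: state=CLOSED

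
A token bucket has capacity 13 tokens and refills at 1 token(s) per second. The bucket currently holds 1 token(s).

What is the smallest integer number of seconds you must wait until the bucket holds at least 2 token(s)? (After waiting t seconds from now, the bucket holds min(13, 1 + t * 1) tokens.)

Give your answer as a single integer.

Need 1 + t * 1 >= 2, so t >= 1/1.
Smallest integer t = ceil(1/1) = 1.

Answer: 1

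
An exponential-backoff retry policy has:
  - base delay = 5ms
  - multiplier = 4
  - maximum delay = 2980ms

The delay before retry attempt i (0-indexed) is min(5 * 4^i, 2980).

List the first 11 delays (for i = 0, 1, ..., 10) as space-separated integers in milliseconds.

Computing each delay:
  i=0: min(5*4^0, 2980) = 5
  i=1: min(5*4^1, 2980) = 20
  i=2: min(5*4^2, 2980) = 80
  i=3: min(5*4^3, 2980) = 320
  i=4: min(5*4^4, 2980) = 1280
  i=5: min(5*4^5, 2980) = 2980
  i=6: min(5*4^6, 2980) = 2980
  i=7: min(5*4^7, 2980) = 2980
  i=8: min(5*4^8, 2980) = 2980
  i=9: min(5*4^9, 2980) = 2980
  i=10: min(5*4^10, 2980) = 2980

Answer: 5 20 80 320 1280 2980 2980 2980 2980 2980 2980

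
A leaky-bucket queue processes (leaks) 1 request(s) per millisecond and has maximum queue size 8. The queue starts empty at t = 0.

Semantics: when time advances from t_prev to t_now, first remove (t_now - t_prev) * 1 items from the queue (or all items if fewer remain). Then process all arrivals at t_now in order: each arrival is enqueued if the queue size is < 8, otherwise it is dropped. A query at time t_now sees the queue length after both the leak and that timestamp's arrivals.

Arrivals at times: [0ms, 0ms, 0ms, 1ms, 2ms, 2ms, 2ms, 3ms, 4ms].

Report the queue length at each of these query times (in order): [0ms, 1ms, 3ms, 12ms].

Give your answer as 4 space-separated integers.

Answer: 3 3 5 0

Derivation:
Queue lengths at query times:
  query t=0ms: backlog = 3
  query t=1ms: backlog = 3
  query t=3ms: backlog = 5
  query t=12ms: backlog = 0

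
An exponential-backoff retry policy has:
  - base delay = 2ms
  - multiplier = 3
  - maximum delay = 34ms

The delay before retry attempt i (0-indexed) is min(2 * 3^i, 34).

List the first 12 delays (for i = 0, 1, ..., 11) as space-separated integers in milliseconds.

Computing each delay:
  i=0: min(2*3^0, 34) = 2
  i=1: min(2*3^1, 34) = 6
  i=2: min(2*3^2, 34) = 18
  i=3: min(2*3^3, 34) = 34
  i=4: min(2*3^4, 34) = 34
  i=5: min(2*3^5, 34) = 34
  i=6: min(2*3^6, 34) = 34
  i=7: min(2*3^7, 34) = 34
  i=8: min(2*3^8, 34) = 34
  i=9: min(2*3^9, 34) = 34
  i=10: min(2*3^10, 34) = 34
  i=11: min(2*3^11, 34) = 34

Answer: 2 6 18 34 34 34 34 34 34 34 34 34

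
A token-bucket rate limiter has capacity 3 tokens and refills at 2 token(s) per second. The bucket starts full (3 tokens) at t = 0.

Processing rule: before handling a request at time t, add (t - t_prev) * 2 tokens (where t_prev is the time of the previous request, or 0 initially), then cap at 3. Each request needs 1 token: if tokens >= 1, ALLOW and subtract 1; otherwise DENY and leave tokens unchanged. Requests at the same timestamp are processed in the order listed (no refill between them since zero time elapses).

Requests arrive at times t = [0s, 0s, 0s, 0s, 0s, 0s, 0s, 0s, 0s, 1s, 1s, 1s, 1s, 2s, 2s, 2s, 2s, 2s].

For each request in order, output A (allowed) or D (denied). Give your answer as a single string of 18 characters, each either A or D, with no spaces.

Answer: AAADDDDDDAADDAADDD

Derivation:
Simulating step by step:
  req#1 t=0s: ALLOW
  req#2 t=0s: ALLOW
  req#3 t=0s: ALLOW
  req#4 t=0s: DENY
  req#5 t=0s: DENY
  req#6 t=0s: DENY
  req#7 t=0s: DENY
  req#8 t=0s: DENY
  req#9 t=0s: DENY
  req#10 t=1s: ALLOW
  req#11 t=1s: ALLOW
  req#12 t=1s: DENY
  req#13 t=1s: DENY
  req#14 t=2s: ALLOW
  req#15 t=2s: ALLOW
  req#16 t=2s: DENY
  req#17 t=2s: DENY
  req#18 t=2s: DENY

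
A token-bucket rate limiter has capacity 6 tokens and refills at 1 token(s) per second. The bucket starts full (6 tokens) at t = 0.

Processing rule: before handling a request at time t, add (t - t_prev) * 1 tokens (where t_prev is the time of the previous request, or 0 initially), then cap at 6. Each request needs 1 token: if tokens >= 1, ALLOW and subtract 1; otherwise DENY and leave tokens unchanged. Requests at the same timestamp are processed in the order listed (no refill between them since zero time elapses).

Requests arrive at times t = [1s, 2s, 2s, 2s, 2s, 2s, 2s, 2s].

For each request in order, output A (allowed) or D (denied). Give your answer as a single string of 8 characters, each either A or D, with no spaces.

Simulating step by step:
  req#1 t=1s: ALLOW
  req#2 t=2s: ALLOW
  req#3 t=2s: ALLOW
  req#4 t=2s: ALLOW
  req#5 t=2s: ALLOW
  req#6 t=2s: ALLOW
  req#7 t=2s: ALLOW
  req#8 t=2s: DENY

Answer: AAAAAAAD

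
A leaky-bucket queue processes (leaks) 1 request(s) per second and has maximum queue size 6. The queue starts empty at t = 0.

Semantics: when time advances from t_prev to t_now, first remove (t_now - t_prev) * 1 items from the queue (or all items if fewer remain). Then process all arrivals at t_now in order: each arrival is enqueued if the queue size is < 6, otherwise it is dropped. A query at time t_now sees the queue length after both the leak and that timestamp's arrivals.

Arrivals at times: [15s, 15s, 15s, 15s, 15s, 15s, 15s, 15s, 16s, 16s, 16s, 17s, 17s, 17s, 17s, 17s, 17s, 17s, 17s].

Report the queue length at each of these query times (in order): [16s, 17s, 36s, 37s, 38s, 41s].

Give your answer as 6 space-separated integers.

Queue lengths at query times:
  query t=16s: backlog = 6
  query t=17s: backlog = 6
  query t=36s: backlog = 0
  query t=37s: backlog = 0
  query t=38s: backlog = 0
  query t=41s: backlog = 0

Answer: 6 6 0 0 0 0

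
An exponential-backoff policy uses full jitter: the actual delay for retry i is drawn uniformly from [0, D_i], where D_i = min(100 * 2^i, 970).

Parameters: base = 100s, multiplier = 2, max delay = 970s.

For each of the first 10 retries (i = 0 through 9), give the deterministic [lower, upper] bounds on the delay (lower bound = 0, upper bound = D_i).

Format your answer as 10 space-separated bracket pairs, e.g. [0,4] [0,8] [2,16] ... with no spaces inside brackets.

Answer: [0,100] [0,200] [0,400] [0,800] [0,970] [0,970] [0,970] [0,970] [0,970] [0,970]

Derivation:
Computing bounds per retry:
  i=0: D_i=min(100*2^0,970)=100, bounds=[0,100]
  i=1: D_i=min(100*2^1,970)=200, bounds=[0,200]
  i=2: D_i=min(100*2^2,970)=400, bounds=[0,400]
  i=3: D_i=min(100*2^3,970)=800, bounds=[0,800]
  i=4: D_i=min(100*2^4,970)=970, bounds=[0,970]
  i=5: D_i=min(100*2^5,970)=970, bounds=[0,970]
  i=6: D_i=min(100*2^6,970)=970, bounds=[0,970]
  i=7: D_i=min(100*2^7,970)=970, bounds=[0,970]
  i=8: D_i=min(100*2^8,970)=970, bounds=[0,970]
  i=9: D_i=min(100*2^9,970)=970, bounds=[0,970]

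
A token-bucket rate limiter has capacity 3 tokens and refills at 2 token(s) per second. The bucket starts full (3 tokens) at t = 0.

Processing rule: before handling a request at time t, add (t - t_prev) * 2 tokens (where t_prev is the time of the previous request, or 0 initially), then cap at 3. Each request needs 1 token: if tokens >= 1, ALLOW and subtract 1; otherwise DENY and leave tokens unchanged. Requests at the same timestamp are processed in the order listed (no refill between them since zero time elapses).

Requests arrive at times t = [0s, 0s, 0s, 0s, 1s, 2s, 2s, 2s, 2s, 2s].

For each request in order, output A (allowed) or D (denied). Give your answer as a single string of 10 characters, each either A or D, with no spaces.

Simulating step by step:
  req#1 t=0s: ALLOW
  req#2 t=0s: ALLOW
  req#3 t=0s: ALLOW
  req#4 t=0s: DENY
  req#5 t=1s: ALLOW
  req#6 t=2s: ALLOW
  req#7 t=2s: ALLOW
  req#8 t=2s: ALLOW
  req#9 t=2s: DENY
  req#10 t=2s: DENY

Answer: AAADAAAADD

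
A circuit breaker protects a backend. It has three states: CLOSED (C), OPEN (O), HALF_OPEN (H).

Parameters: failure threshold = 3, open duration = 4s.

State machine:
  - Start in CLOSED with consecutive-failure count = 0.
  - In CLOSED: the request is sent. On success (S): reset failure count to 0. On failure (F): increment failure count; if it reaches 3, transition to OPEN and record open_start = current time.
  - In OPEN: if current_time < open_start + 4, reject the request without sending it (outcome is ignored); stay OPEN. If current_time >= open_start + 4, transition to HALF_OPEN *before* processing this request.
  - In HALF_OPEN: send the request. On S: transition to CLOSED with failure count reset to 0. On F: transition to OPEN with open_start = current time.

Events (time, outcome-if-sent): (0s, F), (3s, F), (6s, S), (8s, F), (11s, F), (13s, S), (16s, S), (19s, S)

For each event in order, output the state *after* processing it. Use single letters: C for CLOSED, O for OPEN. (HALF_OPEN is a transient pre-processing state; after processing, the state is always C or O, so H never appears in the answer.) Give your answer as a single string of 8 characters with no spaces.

Answer: CCCCCCCC

Derivation:
State after each event:
  event#1 t=0s outcome=F: state=CLOSED
  event#2 t=3s outcome=F: state=CLOSED
  event#3 t=6s outcome=S: state=CLOSED
  event#4 t=8s outcome=F: state=CLOSED
  event#5 t=11s outcome=F: state=CLOSED
  event#6 t=13s outcome=S: state=CLOSED
  event#7 t=16s outcome=S: state=CLOSED
  event#8 t=19s outcome=S: state=CLOSED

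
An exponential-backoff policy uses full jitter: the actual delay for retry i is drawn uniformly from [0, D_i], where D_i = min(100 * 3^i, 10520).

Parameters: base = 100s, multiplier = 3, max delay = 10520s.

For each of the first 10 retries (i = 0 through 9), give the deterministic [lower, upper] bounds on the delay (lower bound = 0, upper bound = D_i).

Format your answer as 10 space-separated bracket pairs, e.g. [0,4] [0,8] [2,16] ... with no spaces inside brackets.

Computing bounds per retry:
  i=0: D_i=min(100*3^0,10520)=100, bounds=[0,100]
  i=1: D_i=min(100*3^1,10520)=300, bounds=[0,300]
  i=2: D_i=min(100*3^2,10520)=900, bounds=[0,900]
  i=3: D_i=min(100*3^3,10520)=2700, bounds=[0,2700]
  i=4: D_i=min(100*3^4,10520)=8100, bounds=[0,8100]
  i=5: D_i=min(100*3^5,10520)=10520, bounds=[0,10520]
  i=6: D_i=min(100*3^6,10520)=10520, bounds=[0,10520]
  i=7: D_i=min(100*3^7,10520)=10520, bounds=[0,10520]
  i=8: D_i=min(100*3^8,10520)=10520, bounds=[0,10520]
  i=9: D_i=min(100*3^9,10520)=10520, bounds=[0,10520]

Answer: [0,100] [0,300] [0,900] [0,2700] [0,8100] [0,10520] [0,10520] [0,10520] [0,10520] [0,10520]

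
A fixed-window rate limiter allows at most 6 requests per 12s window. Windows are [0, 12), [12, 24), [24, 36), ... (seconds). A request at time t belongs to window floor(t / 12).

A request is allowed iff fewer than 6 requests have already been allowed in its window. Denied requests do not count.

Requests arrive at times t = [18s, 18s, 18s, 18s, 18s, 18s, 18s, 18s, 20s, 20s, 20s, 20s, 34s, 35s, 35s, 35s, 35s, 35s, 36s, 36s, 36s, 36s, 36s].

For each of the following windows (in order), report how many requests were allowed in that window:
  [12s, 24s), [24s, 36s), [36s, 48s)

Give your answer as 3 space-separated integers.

Answer: 6 6 5

Derivation:
Processing requests:
  req#1 t=18s (window 1): ALLOW
  req#2 t=18s (window 1): ALLOW
  req#3 t=18s (window 1): ALLOW
  req#4 t=18s (window 1): ALLOW
  req#5 t=18s (window 1): ALLOW
  req#6 t=18s (window 1): ALLOW
  req#7 t=18s (window 1): DENY
  req#8 t=18s (window 1): DENY
  req#9 t=20s (window 1): DENY
  req#10 t=20s (window 1): DENY
  req#11 t=20s (window 1): DENY
  req#12 t=20s (window 1): DENY
  req#13 t=34s (window 2): ALLOW
  req#14 t=35s (window 2): ALLOW
  req#15 t=35s (window 2): ALLOW
  req#16 t=35s (window 2): ALLOW
  req#17 t=35s (window 2): ALLOW
  req#18 t=35s (window 2): ALLOW
  req#19 t=36s (window 3): ALLOW
  req#20 t=36s (window 3): ALLOW
  req#21 t=36s (window 3): ALLOW
  req#22 t=36s (window 3): ALLOW
  req#23 t=36s (window 3): ALLOW

Allowed counts by window: 6 6 5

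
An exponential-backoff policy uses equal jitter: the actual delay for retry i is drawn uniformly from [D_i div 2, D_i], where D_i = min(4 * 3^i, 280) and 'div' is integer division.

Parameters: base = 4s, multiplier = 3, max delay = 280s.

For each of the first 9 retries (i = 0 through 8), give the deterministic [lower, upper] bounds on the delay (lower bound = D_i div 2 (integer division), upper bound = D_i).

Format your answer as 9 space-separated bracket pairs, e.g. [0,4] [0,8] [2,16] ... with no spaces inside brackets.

Computing bounds per retry:
  i=0: D_i=min(4*3^0,280)=4, bounds=[2,4]
  i=1: D_i=min(4*3^1,280)=12, bounds=[6,12]
  i=2: D_i=min(4*3^2,280)=36, bounds=[18,36]
  i=3: D_i=min(4*3^3,280)=108, bounds=[54,108]
  i=4: D_i=min(4*3^4,280)=280, bounds=[140,280]
  i=5: D_i=min(4*3^5,280)=280, bounds=[140,280]
  i=6: D_i=min(4*3^6,280)=280, bounds=[140,280]
  i=7: D_i=min(4*3^7,280)=280, bounds=[140,280]
  i=8: D_i=min(4*3^8,280)=280, bounds=[140,280]

Answer: [2,4] [6,12] [18,36] [54,108] [140,280] [140,280] [140,280] [140,280] [140,280]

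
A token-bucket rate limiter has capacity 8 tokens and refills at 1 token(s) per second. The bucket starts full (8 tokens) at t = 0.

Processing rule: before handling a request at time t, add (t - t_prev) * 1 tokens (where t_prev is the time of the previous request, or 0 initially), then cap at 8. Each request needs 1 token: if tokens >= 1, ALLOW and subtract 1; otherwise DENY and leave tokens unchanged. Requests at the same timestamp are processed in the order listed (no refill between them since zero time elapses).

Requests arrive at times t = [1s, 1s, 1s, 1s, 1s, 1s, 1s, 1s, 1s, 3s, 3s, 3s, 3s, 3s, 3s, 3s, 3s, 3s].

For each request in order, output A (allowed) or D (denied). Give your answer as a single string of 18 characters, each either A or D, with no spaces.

Answer: AAAAAAAADAADDDDDDD

Derivation:
Simulating step by step:
  req#1 t=1s: ALLOW
  req#2 t=1s: ALLOW
  req#3 t=1s: ALLOW
  req#4 t=1s: ALLOW
  req#5 t=1s: ALLOW
  req#6 t=1s: ALLOW
  req#7 t=1s: ALLOW
  req#8 t=1s: ALLOW
  req#9 t=1s: DENY
  req#10 t=3s: ALLOW
  req#11 t=3s: ALLOW
  req#12 t=3s: DENY
  req#13 t=3s: DENY
  req#14 t=3s: DENY
  req#15 t=3s: DENY
  req#16 t=3s: DENY
  req#17 t=3s: DENY
  req#18 t=3s: DENY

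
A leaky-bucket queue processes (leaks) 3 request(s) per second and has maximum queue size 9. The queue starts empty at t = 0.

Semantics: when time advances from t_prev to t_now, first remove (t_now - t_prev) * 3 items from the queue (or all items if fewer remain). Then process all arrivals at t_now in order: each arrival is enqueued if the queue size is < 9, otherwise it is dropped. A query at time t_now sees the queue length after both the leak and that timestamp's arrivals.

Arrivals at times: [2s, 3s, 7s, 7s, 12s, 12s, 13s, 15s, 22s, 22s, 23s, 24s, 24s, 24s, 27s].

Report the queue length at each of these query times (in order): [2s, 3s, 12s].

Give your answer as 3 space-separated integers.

Answer: 1 1 2

Derivation:
Queue lengths at query times:
  query t=2s: backlog = 1
  query t=3s: backlog = 1
  query t=12s: backlog = 2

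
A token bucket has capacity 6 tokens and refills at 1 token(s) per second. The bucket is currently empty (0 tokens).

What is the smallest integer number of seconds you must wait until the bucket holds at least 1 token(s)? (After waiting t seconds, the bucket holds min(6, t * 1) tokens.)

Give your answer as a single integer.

Answer: 1

Derivation:
Need t * 1 >= 1, so t >= 1/1.
Smallest integer t = ceil(1/1) = 1.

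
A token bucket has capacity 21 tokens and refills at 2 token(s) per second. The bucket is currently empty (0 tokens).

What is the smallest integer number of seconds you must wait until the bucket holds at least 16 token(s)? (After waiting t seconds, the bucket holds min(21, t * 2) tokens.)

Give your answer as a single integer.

Need t * 2 >= 16, so t >= 16/2.
Smallest integer t = ceil(16/2) = 8.

Answer: 8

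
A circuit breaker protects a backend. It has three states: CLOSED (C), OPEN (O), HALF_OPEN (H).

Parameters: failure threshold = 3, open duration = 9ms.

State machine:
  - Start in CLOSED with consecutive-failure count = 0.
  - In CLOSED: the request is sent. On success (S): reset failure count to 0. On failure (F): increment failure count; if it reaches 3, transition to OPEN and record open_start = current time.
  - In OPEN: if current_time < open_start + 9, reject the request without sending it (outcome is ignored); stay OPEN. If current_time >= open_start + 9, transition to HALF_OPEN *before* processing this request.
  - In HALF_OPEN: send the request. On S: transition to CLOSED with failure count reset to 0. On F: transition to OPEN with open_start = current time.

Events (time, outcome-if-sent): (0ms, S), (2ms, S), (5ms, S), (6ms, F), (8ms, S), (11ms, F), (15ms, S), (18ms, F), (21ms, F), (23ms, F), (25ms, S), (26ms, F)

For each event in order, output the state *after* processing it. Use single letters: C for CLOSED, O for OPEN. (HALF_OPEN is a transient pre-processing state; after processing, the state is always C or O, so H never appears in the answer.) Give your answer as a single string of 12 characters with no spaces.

Answer: CCCCCCCCCOOO

Derivation:
State after each event:
  event#1 t=0ms outcome=S: state=CLOSED
  event#2 t=2ms outcome=S: state=CLOSED
  event#3 t=5ms outcome=S: state=CLOSED
  event#4 t=6ms outcome=F: state=CLOSED
  event#5 t=8ms outcome=S: state=CLOSED
  event#6 t=11ms outcome=F: state=CLOSED
  event#7 t=15ms outcome=S: state=CLOSED
  event#8 t=18ms outcome=F: state=CLOSED
  event#9 t=21ms outcome=F: state=CLOSED
  event#10 t=23ms outcome=F: state=OPEN
  event#11 t=25ms outcome=S: state=OPEN
  event#12 t=26ms outcome=F: state=OPEN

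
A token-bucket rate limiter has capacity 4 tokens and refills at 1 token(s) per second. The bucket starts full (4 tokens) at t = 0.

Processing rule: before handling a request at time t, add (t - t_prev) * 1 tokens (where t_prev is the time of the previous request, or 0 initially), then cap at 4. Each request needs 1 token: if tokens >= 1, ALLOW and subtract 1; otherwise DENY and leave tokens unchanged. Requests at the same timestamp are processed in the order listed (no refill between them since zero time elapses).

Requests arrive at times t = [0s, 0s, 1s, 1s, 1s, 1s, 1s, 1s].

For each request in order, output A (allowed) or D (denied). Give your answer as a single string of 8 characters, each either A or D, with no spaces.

Simulating step by step:
  req#1 t=0s: ALLOW
  req#2 t=0s: ALLOW
  req#3 t=1s: ALLOW
  req#4 t=1s: ALLOW
  req#5 t=1s: ALLOW
  req#6 t=1s: DENY
  req#7 t=1s: DENY
  req#8 t=1s: DENY

Answer: AAAAADDD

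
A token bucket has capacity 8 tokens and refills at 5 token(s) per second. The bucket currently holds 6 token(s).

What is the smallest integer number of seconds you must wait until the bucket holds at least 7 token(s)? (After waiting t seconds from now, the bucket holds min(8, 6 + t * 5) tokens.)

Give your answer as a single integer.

Answer: 1

Derivation:
Need 6 + t * 5 >= 7, so t >= 1/5.
Smallest integer t = ceil(1/5) = 1.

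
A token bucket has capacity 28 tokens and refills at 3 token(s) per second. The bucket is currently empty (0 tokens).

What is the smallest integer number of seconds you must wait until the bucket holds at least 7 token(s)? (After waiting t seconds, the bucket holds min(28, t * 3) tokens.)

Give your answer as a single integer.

Need t * 3 >= 7, so t >= 7/3.
Smallest integer t = ceil(7/3) = 3.

Answer: 3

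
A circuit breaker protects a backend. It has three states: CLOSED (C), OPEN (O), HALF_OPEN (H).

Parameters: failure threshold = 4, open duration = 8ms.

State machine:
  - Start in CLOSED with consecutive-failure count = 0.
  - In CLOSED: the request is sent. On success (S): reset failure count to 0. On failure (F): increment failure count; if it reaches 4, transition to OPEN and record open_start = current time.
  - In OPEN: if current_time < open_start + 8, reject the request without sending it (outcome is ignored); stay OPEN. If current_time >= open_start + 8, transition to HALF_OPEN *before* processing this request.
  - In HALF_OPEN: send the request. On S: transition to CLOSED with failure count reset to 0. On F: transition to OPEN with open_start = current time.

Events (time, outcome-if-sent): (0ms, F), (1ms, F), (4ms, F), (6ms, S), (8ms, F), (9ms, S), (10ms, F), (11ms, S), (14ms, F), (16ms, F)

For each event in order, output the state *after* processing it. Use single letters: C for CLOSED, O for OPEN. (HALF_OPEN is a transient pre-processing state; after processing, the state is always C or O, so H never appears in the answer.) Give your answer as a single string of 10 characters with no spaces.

State after each event:
  event#1 t=0ms outcome=F: state=CLOSED
  event#2 t=1ms outcome=F: state=CLOSED
  event#3 t=4ms outcome=F: state=CLOSED
  event#4 t=6ms outcome=S: state=CLOSED
  event#5 t=8ms outcome=F: state=CLOSED
  event#6 t=9ms outcome=S: state=CLOSED
  event#7 t=10ms outcome=F: state=CLOSED
  event#8 t=11ms outcome=S: state=CLOSED
  event#9 t=14ms outcome=F: state=CLOSED
  event#10 t=16ms outcome=F: state=CLOSED

Answer: CCCCCCCCCC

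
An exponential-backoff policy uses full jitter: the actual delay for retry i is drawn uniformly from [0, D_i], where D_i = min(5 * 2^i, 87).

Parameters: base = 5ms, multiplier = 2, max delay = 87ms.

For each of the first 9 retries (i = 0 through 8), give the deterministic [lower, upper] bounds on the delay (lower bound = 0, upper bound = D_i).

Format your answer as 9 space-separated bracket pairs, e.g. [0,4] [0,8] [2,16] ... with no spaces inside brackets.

Answer: [0,5] [0,10] [0,20] [0,40] [0,80] [0,87] [0,87] [0,87] [0,87]

Derivation:
Computing bounds per retry:
  i=0: D_i=min(5*2^0,87)=5, bounds=[0,5]
  i=1: D_i=min(5*2^1,87)=10, bounds=[0,10]
  i=2: D_i=min(5*2^2,87)=20, bounds=[0,20]
  i=3: D_i=min(5*2^3,87)=40, bounds=[0,40]
  i=4: D_i=min(5*2^4,87)=80, bounds=[0,80]
  i=5: D_i=min(5*2^5,87)=87, bounds=[0,87]
  i=6: D_i=min(5*2^6,87)=87, bounds=[0,87]
  i=7: D_i=min(5*2^7,87)=87, bounds=[0,87]
  i=8: D_i=min(5*2^8,87)=87, bounds=[0,87]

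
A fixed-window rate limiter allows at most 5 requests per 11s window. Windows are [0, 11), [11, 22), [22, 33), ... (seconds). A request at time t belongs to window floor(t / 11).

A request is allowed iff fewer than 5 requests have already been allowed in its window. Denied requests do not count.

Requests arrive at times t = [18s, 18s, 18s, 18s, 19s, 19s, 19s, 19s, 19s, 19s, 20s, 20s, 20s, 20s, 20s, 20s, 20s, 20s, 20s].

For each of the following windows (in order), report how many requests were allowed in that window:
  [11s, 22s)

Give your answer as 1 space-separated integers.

Answer: 5

Derivation:
Processing requests:
  req#1 t=18s (window 1): ALLOW
  req#2 t=18s (window 1): ALLOW
  req#3 t=18s (window 1): ALLOW
  req#4 t=18s (window 1): ALLOW
  req#5 t=19s (window 1): ALLOW
  req#6 t=19s (window 1): DENY
  req#7 t=19s (window 1): DENY
  req#8 t=19s (window 1): DENY
  req#9 t=19s (window 1): DENY
  req#10 t=19s (window 1): DENY
  req#11 t=20s (window 1): DENY
  req#12 t=20s (window 1): DENY
  req#13 t=20s (window 1): DENY
  req#14 t=20s (window 1): DENY
  req#15 t=20s (window 1): DENY
  req#16 t=20s (window 1): DENY
  req#17 t=20s (window 1): DENY
  req#18 t=20s (window 1): DENY
  req#19 t=20s (window 1): DENY

Allowed counts by window: 5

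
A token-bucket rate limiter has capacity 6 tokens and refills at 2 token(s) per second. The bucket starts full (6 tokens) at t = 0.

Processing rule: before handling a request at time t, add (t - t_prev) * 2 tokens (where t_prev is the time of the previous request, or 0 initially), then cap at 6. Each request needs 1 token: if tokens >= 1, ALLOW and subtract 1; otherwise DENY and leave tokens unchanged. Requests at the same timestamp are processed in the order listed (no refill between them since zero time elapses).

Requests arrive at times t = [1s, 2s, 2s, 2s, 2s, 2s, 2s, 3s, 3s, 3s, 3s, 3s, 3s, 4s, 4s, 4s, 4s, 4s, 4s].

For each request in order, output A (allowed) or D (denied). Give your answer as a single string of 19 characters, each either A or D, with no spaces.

Answer: AAAAAAAAADDDDAADDDD

Derivation:
Simulating step by step:
  req#1 t=1s: ALLOW
  req#2 t=2s: ALLOW
  req#3 t=2s: ALLOW
  req#4 t=2s: ALLOW
  req#5 t=2s: ALLOW
  req#6 t=2s: ALLOW
  req#7 t=2s: ALLOW
  req#8 t=3s: ALLOW
  req#9 t=3s: ALLOW
  req#10 t=3s: DENY
  req#11 t=3s: DENY
  req#12 t=3s: DENY
  req#13 t=3s: DENY
  req#14 t=4s: ALLOW
  req#15 t=4s: ALLOW
  req#16 t=4s: DENY
  req#17 t=4s: DENY
  req#18 t=4s: DENY
  req#19 t=4s: DENY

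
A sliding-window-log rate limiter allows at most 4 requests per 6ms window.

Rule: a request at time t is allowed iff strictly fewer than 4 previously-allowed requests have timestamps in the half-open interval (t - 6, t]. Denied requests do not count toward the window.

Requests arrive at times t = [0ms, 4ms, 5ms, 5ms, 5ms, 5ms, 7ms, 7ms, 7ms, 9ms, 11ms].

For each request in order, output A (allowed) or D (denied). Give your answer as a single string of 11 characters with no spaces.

Tracking allowed requests in the window:
  req#1 t=0ms: ALLOW
  req#2 t=4ms: ALLOW
  req#3 t=5ms: ALLOW
  req#4 t=5ms: ALLOW
  req#5 t=5ms: DENY
  req#6 t=5ms: DENY
  req#7 t=7ms: ALLOW
  req#8 t=7ms: DENY
  req#9 t=7ms: DENY
  req#10 t=9ms: DENY
  req#11 t=11ms: ALLOW

Answer: AAAADDADDDA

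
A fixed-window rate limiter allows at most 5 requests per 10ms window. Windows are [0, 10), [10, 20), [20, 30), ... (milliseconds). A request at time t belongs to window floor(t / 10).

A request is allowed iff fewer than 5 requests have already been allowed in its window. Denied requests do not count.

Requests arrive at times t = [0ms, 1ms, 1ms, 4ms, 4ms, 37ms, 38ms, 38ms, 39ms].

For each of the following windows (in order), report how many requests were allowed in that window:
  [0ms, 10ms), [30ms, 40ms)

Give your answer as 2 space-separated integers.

Processing requests:
  req#1 t=0ms (window 0): ALLOW
  req#2 t=1ms (window 0): ALLOW
  req#3 t=1ms (window 0): ALLOW
  req#4 t=4ms (window 0): ALLOW
  req#5 t=4ms (window 0): ALLOW
  req#6 t=37ms (window 3): ALLOW
  req#7 t=38ms (window 3): ALLOW
  req#8 t=38ms (window 3): ALLOW
  req#9 t=39ms (window 3): ALLOW

Allowed counts by window: 5 4

Answer: 5 4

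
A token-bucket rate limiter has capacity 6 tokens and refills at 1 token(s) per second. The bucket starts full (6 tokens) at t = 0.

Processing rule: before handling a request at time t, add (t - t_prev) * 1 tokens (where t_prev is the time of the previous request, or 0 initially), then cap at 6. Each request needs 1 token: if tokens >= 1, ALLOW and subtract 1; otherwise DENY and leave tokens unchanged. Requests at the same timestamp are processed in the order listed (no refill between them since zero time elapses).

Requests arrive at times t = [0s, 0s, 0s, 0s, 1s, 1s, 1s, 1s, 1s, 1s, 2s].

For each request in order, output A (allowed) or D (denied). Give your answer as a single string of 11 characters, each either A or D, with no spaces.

Simulating step by step:
  req#1 t=0s: ALLOW
  req#2 t=0s: ALLOW
  req#3 t=0s: ALLOW
  req#4 t=0s: ALLOW
  req#5 t=1s: ALLOW
  req#6 t=1s: ALLOW
  req#7 t=1s: ALLOW
  req#8 t=1s: DENY
  req#9 t=1s: DENY
  req#10 t=1s: DENY
  req#11 t=2s: ALLOW

Answer: AAAAAAADDDA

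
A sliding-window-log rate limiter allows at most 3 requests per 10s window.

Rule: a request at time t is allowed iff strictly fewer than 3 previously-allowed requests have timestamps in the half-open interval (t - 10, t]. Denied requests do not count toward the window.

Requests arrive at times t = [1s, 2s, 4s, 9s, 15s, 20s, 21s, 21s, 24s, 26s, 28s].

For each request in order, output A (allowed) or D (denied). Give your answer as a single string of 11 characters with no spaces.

Tracking allowed requests in the window:
  req#1 t=1s: ALLOW
  req#2 t=2s: ALLOW
  req#3 t=4s: ALLOW
  req#4 t=9s: DENY
  req#5 t=15s: ALLOW
  req#6 t=20s: ALLOW
  req#7 t=21s: ALLOW
  req#8 t=21s: DENY
  req#9 t=24s: DENY
  req#10 t=26s: ALLOW
  req#11 t=28s: DENY

Answer: AAADAAADDAD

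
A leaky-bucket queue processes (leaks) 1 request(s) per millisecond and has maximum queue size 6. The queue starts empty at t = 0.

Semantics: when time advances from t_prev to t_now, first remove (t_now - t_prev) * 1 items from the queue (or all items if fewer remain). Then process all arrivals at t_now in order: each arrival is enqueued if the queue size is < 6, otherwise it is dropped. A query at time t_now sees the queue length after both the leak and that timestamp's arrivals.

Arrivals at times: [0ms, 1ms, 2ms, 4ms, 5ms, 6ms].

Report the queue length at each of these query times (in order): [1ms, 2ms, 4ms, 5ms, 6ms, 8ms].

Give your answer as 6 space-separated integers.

Answer: 1 1 1 1 1 0

Derivation:
Queue lengths at query times:
  query t=1ms: backlog = 1
  query t=2ms: backlog = 1
  query t=4ms: backlog = 1
  query t=5ms: backlog = 1
  query t=6ms: backlog = 1
  query t=8ms: backlog = 0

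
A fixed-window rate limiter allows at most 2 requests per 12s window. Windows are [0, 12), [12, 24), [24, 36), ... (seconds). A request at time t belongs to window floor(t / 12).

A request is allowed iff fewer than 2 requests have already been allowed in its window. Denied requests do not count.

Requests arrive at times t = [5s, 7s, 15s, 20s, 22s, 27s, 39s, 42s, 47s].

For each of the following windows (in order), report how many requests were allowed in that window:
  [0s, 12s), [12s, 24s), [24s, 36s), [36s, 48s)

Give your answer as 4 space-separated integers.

Answer: 2 2 1 2

Derivation:
Processing requests:
  req#1 t=5s (window 0): ALLOW
  req#2 t=7s (window 0): ALLOW
  req#3 t=15s (window 1): ALLOW
  req#4 t=20s (window 1): ALLOW
  req#5 t=22s (window 1): DENY
  req#6 t=27s (window 2): ALLOW
  req#7 t=39s (window 3): ALLOW
  req#8 t=42s (window 3): ALLOW
  req#9 t=47s (window 3): DENY

Allowed counts by window: 2 2 1 2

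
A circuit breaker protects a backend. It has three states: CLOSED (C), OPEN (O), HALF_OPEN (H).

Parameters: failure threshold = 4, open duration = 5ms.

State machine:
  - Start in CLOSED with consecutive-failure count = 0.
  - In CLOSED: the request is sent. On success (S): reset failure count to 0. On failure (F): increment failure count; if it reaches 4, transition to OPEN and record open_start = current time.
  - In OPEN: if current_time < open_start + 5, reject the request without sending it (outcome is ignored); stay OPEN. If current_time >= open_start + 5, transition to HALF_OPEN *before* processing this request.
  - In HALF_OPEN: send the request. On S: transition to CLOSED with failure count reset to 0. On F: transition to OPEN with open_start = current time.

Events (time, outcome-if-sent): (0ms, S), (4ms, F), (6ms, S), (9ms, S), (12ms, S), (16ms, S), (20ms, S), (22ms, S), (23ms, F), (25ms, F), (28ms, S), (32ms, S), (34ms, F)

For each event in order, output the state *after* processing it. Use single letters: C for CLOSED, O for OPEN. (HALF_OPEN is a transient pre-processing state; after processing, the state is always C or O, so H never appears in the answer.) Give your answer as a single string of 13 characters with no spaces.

Answer: CCCCCCCCCCCCC

Derivation:
State after each event:
  event#1 t=0ms outcome=S: state=CLOSED
  event#2 t=4ms outcome=F: state=CLOSED
  event#3 t=6ms outcome=S: state=CLOSED
  event#4 t=9ms outcome=S: state=CLOSED
  event#5 t=12ms outcome=S: state=CLOSED
  event#6 t=16ms outcome=S: state=CLOSED
  event#7 t=20ms outcome=S: state=CLOSED
  event#8 t=22ms outcome=S: state=CLOSED
  event#9 t=23ms outcome=F: state=CLOSED
  event#10 t=25ms outcome=F: state=CLOSED
  event#11 t=28ms outcome=S: state=CLOSED
  event#12 t=32ms outcome=S: state=CLOSED
  event#13 t=34ms outcome=F: state=CLOSED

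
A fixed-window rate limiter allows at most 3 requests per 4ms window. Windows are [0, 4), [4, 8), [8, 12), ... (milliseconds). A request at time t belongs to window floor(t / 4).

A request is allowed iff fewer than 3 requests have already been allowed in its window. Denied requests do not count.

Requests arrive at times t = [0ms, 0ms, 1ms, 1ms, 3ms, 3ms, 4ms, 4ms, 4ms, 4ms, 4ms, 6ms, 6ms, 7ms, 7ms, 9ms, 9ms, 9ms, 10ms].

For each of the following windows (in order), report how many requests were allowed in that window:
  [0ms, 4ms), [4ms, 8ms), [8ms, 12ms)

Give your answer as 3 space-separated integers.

Answer: 3 3 3

Derivation:
Processing requests:
  req#1 t=0ms (window 0): ALLOW
  req#2 t=0ms (window 0): ALLOW
  req#3 t=1ms (window 0): ALLOW
  req#4 t=1ms (window 0): DENY
  req#5 t=3ms (window 0): DENY
  req#6 t=3ms (window 0): DENY
  req#7 t=4ms (window 1): ALLOW
  req#8 t=4ms (window 1): ALLOW
  req#9 t=4ms (window 1): ALLOW
  req#10 t=4ms (window 1): DENY
  req#11 t=4ms (window 1): DENY
  req#12 t=6ms (window 1): DENY
  req#13 t=6ms (window 1): DENY
  req#14 t=7ms (window 1): DENY
  req#15 t=7ms (window 1): DENY
  req#16 t=9ms (window 2): ALLOW
  req#17 t=9ms (window 2): ALLOW
  req#18 t=9ms (window 2): ALLOW
  req#19 t=10ms (window 2): DENY

Allowed counts by window: 3 3 3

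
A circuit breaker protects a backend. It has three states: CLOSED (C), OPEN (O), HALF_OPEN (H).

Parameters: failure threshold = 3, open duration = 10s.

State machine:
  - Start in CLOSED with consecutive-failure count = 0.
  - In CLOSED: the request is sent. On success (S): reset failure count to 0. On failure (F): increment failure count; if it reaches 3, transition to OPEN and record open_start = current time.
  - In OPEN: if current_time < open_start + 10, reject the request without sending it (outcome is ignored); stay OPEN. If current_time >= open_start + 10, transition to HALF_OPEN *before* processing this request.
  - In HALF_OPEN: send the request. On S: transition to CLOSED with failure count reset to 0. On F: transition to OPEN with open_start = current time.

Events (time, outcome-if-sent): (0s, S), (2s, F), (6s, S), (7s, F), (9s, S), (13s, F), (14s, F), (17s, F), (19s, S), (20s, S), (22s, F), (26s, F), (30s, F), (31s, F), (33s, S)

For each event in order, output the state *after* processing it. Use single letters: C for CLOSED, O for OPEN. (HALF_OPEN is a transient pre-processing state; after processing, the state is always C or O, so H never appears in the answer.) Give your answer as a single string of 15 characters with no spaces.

Answer: CCCCCCCOOOOOOOO

Derivation:
State after each event:
  event#1 t=0s outcome=S: state=CLOSED
  event#2 t=2s outcome=F: state=CLOSED
  event#3 t=6s outcome=S: state=CLOSED
  event#4 t=7s outcome=F: state=CLOSED
  event#5 t=9s outcome=S: state=CLOSED
  event#6 t=13s outcome=F: state=CLOSED
  event#7 t=14s outcome=F: state=CLOSED
  event#8 t=17s outcome=F: state=OPEN
  event#9 t=19s outcome=S: state=OPEN
  event#10 t=20s outcome=S: state=OPEN
  event#11 t=22s outcome=F: state=OPEN
  event#12 t=26s outcome=F: state=OPEN
  event#13 t=30s outcome=F: state=OPEN
  event#14 t=31s outcome=F: state=OPEN
  event#15 t=33s outcome=S: state=OPEN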